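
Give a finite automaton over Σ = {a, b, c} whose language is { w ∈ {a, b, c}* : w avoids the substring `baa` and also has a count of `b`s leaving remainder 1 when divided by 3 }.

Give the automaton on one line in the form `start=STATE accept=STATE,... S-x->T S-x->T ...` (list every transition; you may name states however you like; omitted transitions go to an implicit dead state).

start=S0 accept=S1,S2,S4 S0-a->S0 S0-b->S1 S0-c->S0 S1-a->S2 S1-b->S3 S1-c->S4 S2-a->S5 S2-b->S3 S2-c->S4 S3-a->S6 S3-b->S7 S3-c->S8 S4-a->S4 S4-b->S3 S4-c->S4 S5-a->S5 S5-b->S5 S5-c->S5 S6-a->S5 S6-b->S7 S6-c->S8 S7-a->S9 S7-b->S1 S7-c->S0 S8-a->S8 S8-b->S7 S8-c->S8 S9-a->S5 S9-b->S1 S9-c->S0

Handle the two conditions separately and then intersect. The first has 4 states tracking partial matches of the forbidden pattern `baa`; the second has 3 states tracking the count of `b`s modulo 3. A product state is a pair (one from each), accepting exactly when both do. After merging equivalent states the machine shrinks.
10 states suffice.
        a   b   c  
>  S0   S0  S1  S0 
 * S1   S2  S3  S4 
 * S2   S5  S3  S4 
   S3   S6  S7  S8 
 * S4   S4  S3  S4 
   S5   S5  S5  S5 
   S6   S5  S7  S8 
   S7   S9  S1  S0 
   S8   S8  S7  S8 
   S9   S5  S1  S0 
(> = start, * = accepting)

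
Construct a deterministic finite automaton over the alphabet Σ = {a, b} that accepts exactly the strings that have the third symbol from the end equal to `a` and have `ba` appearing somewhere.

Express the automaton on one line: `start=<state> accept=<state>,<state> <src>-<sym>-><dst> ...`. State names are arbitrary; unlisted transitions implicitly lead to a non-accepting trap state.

Run two small machines in parallel and take their product. The first has 15 states tracking the last 3 symbols read; the second has 3 states tracking whether and how much of `ba` has been seen. A product state is a pair (one from each), accepting exactly when both do. Equivalent product states are then merged.
          a    b  
>  q0     q1   q2 
   q1     q1   q3 
   q2     q4   q2 
   q3     q5   q2 
   q4     q6   q7 
 * q5     q6   q7 
   q6     q8   q9 
   q7     q5  q10 
 * q8     q8   q9 
 * q9     q5  q10 
 * q10    q4   q2 
(> = start, * = accepting)

start=q0 accept=q5,q8,q9,q10 q0-a->q1 q0-b->q2 q1-a->q1 q1-b->q3 q2-a->q4 q2-b->q2 q3-a->q5 q3-b->q2 q4-a->q6 q4-b->q7 q5-a->q6 q5-b->q7 q6-a->q8 q6-b->q9 q7-a->q5 q7-b->q10 q8-a->q8 q8-b->q9 q9-a->q5 q9-b->q10 q10-a->q4 q10-b->q2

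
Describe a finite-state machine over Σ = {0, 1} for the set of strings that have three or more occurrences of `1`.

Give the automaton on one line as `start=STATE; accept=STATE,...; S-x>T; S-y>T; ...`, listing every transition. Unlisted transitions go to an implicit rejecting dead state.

Count `1`s, saturating at 4: states A through D mean 0 through 3 `1`s seen; E means more than 3. Each `1` increments (capped at E); other symbols loop. Accept from {D, E}.
With 5 states:
       0  1 
>  A   A  B 
   B   B  C 
   C   C  D 
 * D   D  E 
 * E   E  E 
(> = start, * = accepting)

start=A; accept=D,E; A-0>A; A-1>B; B-0>B; B-1>C; C-0>C; C-1>D; D-0>D; D-1>E; E-0>E; E-1>E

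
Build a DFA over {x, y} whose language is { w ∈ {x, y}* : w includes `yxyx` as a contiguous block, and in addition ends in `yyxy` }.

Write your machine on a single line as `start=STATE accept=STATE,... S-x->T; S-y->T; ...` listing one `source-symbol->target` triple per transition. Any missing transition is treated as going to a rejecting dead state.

Run two small machines in parallel and take their product. One (5 states) tracks whether and how much of `yxyx` has been seen; the other (5 states) tracks how much of the suffix `yyxy` has currently been matched. Each combined state is a pair, one component from each; accept when both components accept. Minimizing collapses redundant product states.
With 9 states:
       x  y 
>  A   A  B 
   B   C  B 
   C   A  D 
   D   E  B 
   E   E  F 
   F   E  G 
   G   H  G 
   H   E  I 
 * I   E  G 
(> = start, * = accepting)

start=A; accept=I; A-x->A; A-y->B; B-x->C; B-y->B; C-x->A; C-y->D; D-x->E; D-y->B; E-x->E; E-y->F; F-x->E; F-y->G; G-x->H; G-y->G; H-x->E; H-y->I; I-x->E; I-y->G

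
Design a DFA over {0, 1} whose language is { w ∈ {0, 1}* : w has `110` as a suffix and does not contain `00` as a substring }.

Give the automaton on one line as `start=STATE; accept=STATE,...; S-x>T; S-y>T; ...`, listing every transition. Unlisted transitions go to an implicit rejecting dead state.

Build one automaton per condition and run them in lockstep. The first has 4 states tracking how much of the suffix `110` has currently been matched; the second has 3 states tracking partial matches of the forbidden pattern `00`. A product state is a pair (one from each), accepting exactly when both do.
9 states suffice.
       0  1 
>  A   B  C 
   B   D  C 
   C   B  E 
   D   D  F 
   E   G  E 
   F   D  H 
 * G   D  C 
   H   I  H 
   I   D  F 
(> = start, * = accepting)

start=A; accept=G; A-0>B; A-1>C; B-0>D; B-1>C; C-0>B; C-1>E; D-0>D; D-1>F; E-0>G; E-1>E; F-0>D; F-1>H; G-0>D; G-1>C; H-0>I; H-1>H; I-0>D; I-1>F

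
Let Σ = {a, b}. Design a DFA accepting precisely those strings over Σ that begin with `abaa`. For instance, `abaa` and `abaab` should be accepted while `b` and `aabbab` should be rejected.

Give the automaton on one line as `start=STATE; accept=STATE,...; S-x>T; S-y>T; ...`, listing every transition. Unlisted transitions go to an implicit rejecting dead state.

Walk along `abaa` while the input agrees: from q0 take `a` to q1, and so on. Any deviation drops to the rejecting sink q5. Once q4 is reached the prefix is confirmed and every continuation is accepted.
6 states suffice.
        a   b  
>  q0   q1  q5 
   q1   q5  q2 
   q2   q3  q5 
   q3   q4  q5 
 * q4   q4  q4 
   q5   q5  q5 
(> = start, * = accepting)

start=q0; accept=q4; q0-a>q1; q0-b>q5; q1-a>q5; q1-b>q2; q2-a>q3; q2-b>q5; q3-a>q4; q3-b>q5; q4-a>q4; q4-b>q4; q5-a>q5; q5-b>q5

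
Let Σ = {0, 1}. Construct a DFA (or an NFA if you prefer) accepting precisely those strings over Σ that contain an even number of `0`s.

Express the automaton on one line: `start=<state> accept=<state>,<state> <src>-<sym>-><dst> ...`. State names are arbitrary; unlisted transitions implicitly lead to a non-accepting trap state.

start=S0 accept=S0 S0-0->S1 S0-1->S0 S1-0->S0 S1-1->S1

Keep the running count of `0`s modulo 2: each `0` advances along the cycle S0 → S1 → S0 while other symbols loop. Accept at S0.
2 states suffice.
        0   1  
>* S0   S1  S0 
   S1   S0  S1 
(> = start, * = accepting)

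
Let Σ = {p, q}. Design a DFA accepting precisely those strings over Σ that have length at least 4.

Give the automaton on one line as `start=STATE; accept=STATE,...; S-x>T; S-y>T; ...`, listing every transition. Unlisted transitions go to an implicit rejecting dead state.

start=s0; accept=s4,s5; s0-p>s1; s0-q>s1; s1-p>s2; s1-q>s2; s2-p>s3; s2-q>s3; s3-p>s4; s3-q>s4; s4-p>s5; s4-q>s5; s5-p>s5; s5-q>s5

Count input length up to 5: every symbol moves from s0 toward s5, which means 'more than 4' and absorbs. Accept from {s4, s5}.
        p   q  
>  s0   s1  s1 
   s1   s2  s2 
   s2   s3  s3 
   s3   s4  s4 
 * s4   s5  s5 
 * s5   s5  s5 
(> = start, * = accepting)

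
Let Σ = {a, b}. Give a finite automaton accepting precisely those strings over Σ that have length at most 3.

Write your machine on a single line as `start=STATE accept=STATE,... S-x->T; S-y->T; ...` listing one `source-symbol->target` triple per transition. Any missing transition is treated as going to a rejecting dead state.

Count input length up to 4: every symbol moves from S0 toward S4, which means 'more than 3' and absorbs. Accept from {S0, S1, S2, S3}.
        a   b  
>* S0   S1  S1 
 * S1   S2  S2 
 * S2   S3  S3 
 * S3   S4  S4 
   S4   S4  S4 
(> = start, * = accepting)

start=S0; accept=S0,S1,S2,S3; S0-a->S1; S0-b->S1; S1-a->S2; S1-b->S2; S2-a->S3; S2-b->S3; S3-a->S4; S3-b->S4; S4-a->S4; S4-b->S4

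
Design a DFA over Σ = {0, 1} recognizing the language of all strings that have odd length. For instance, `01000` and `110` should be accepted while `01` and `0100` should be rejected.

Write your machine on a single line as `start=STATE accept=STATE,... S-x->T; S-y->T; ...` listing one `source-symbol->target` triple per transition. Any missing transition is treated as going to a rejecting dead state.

start=q0; accept=q1; q0-0->q1; q0-1->q1; q1-0->q0; q1-1->q0

Only the length mod 2 matters, so use a 2-cycle: from any state, every input symbol moves to the next state, wrapping q1 back to q0. Mark q1 accepting.
2 states suffice.
        0   1  
>  q0   q1  q1 
 * q1   q0  q0 
(> = start, * = accepting)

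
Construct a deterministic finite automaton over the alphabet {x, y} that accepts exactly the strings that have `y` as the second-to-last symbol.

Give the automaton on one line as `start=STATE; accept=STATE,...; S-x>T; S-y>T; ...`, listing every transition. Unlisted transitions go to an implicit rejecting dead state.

start=S0; accept=S5,S6; S0-x>S1; S0-y>S2; S1-x>S3; S1-y>S4; S2-x>S5; S2-y>S6; S3-x>S3; S3-y>S4; S4-x>S5; S4-y>S6; S5-x>S3; S5-y>S4; S6-x>S5; S6-y>S6

A DFA must remember the last 2 symbols (since which symbol is second-to-last isn't known until the input ends). Use one state per possible window of the last ≤2 symbols; accept from those whose window starts with `y`.
With 7 states:
        x   y  
>  S0   S1  S2 
   S1   S3  S4 
   S2   S5  S6 
   S3   S3  S4 
   S4   S5  S6 
 * S5   S3  S4 
 * S6   S5  S6 
(> = start, * = accepting)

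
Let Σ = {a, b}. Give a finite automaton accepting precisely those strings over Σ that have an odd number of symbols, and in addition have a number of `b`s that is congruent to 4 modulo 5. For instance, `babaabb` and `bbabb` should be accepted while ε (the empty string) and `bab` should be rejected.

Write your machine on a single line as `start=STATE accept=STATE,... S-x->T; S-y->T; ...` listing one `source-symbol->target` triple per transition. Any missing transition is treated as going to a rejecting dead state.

Handle the two conditions separately and then intersect. The first has 2 states tracking the input length modulo 2; the second has 5 states tracking the count of `b`s modulo 5. A product state is a pair (one from each), accepting exactly when both do.
10 states suffice.
        a   b  
>  S0   S1  S2 
   S1   S0  S3 
   S2   S3  S4 
   S3   S2  S5 
   S4   S5  S6 
   S5   S4  S7 
   S6   S7  S8 
   S7   S6  S9 
   S8   S9  S1 
 * S9   S8  S0 
(> = start, * = accepting)

start=S0; accept=S9; S0-a->S1; S0-b->S2; S1-a->S0; S1-b->S3; S2-a->S3; S2-b->S4; S3-a->S2; S3-b->S5; S4-a->S5; S4-b->S6; S5-a->S4; S5-b->S7; S6-a->S7; S6-b->S8; S7-a->S6; S7-b->S9; S8-a->S9; S8-b->S1; S9-a->S8; S9-b->S0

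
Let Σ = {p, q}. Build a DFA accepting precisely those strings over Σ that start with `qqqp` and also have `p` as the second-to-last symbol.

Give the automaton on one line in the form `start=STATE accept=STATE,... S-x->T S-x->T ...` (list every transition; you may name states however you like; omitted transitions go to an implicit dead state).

start=S0 accept=S10,S11 S0-p->S1 S0-q->S2 S1-p->S3 S1-q->S4 S2-p->S5 S2-q->S6 S3-p->S3 S3-q->S4 S4-p->S5 S4-q->S7 S5-p->S3 S5-q->S4 S6-p->S5 S6-q->S8 S7-p->S5 S7-q->S7 S8-p->S9 S8-q->S7 S9-p->S10 S9-q->S11 S10-p->S10 S10-q->S11 S11-p->S9 S11-q->S12 S12-p->S9 S12-q->S12

Handle the two conditions separately and then intersect. One (6 states) tracks whether the input so far still matches the prefix `qqqp`; the other (7 states) tracks the last 2 symbols read. Each combined state is a pair, one component from each; accept when both components accept.
A 13-state machine:
          p    q  
>  S0     S1   S2 
   S1     S3   S4 
   S2     S5   S6 
   S3     S3   S4 
   S4     S5   S7 
   S5     S3   S4 
   S6     S5   S8 
   S7     S5   S7 
   S8     S9   S7 
   S9    S10  S11 
 * S10   S10  S11 
 * S11    S9  S12 
   S12    S9  S12 
(> = start, * = accepting)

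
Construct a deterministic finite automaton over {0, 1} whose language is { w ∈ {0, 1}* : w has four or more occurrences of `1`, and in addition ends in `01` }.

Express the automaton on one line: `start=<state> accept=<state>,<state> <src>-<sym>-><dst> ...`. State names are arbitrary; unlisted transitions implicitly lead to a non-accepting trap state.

start=S0 accept=S5 S0-0->S0 S0-1->S1 S1-0->S1 S1-1->S2 S2-0->S2 S2-1->S3 S3-0->S4 S3-1->S3 S4-0->S4 S4-1->S5 S5-0->S4 S5-1->S3

Handle the two conditions separately and then intersect. One (6 states) tracks the count of `1`s, saturating at 5; the other (3 states) tracks how much of the suffix `01` has currently been matched. Each combined state is a pair, one component from each; accept when both components accept. After merging equivalent states the machine shrinks.
6 states suffice.
        0   1  
>  S0   S0  S1 
   S1   S1  S2 
   S2   S2  S3 
   S3   S4  S3 
   S4   S4  S5 
 * S5   S4  S3 
(> = start, * = accepting)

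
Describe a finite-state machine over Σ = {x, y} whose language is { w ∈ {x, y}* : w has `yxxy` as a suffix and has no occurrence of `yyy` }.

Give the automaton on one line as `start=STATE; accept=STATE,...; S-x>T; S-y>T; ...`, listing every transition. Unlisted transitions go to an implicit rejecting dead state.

start=q0; accept=q6; q0-x>q0; q0-y>q1; q1-x>q2; q1-y>q3; q2-x>q4; q2-y>q1; q3-x>q2; q3-y>q5; q4-x>q0; q4-y>q6; q5-x>q7; q5-y>q5; q6-x>q2; q6-y>q3; q7-x>q8; q7-y>q5; q8-x>q9; q8-y>q10; q9-x>q9; q9-y>q5; q10-x>q7; q10-y>q5

Build one automaton per condition and run them in lockstep. One (5 states) tracks how much of the suffix `yxxy` has currently been matched; the other (4 states) tracks partial matches of the forbidden pattern `yyy`. Each combined state is a pair, one component from each; accept when both components accept.
An 11-state machine:
          x    y  
>  q0     q0   q1 
   q1     q2   q3 
   q2     q4   q1 
   q3     q2   q5 
   q4     q0   q6 
   q5     q7   q5 
 * q6     q2   q3 
   q7     q8   q5 
   q8     q9  q10 
   q9     q9   q5 
   q10    q7   q5 
(> = start, * = accepting)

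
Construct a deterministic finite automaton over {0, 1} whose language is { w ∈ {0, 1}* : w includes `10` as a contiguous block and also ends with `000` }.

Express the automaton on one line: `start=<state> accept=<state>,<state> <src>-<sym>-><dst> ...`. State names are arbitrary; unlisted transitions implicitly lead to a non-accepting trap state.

start=S0 accept=S8 S0-0->S1 S0-1->S2 S1-0->S3 S1-1->S2 S2-0->S4 S2-1->S2 S3-0->S5 S3-1->S2 S4-0->S6 S4-1->S7 S5-0->S5 S5-1->S2 S6-0->S8 S6-1->S7 S7-0->S4 S7-1->S7 S8-0->S8 S8-1->S7

Build one automaton per condition and run them in lockstep. One (3 states) tracks whether and how much of `10` has been seen; the other (4 states) tracks how much of the suffix `000` has currently been matched. Each combined state is a pair, one component from each; accept when both components accept.
        0   1  
>  S0   S1  S2 
   S1   S3  S2 
   S2   S4  S2 
   S3   S5  S2 
   S4   S6  S7 
   S5   S5  S2 
   S6   S8  S7 
   S7   S4  S7 
 * S8   S8  S7 
(> = start, * = accepting)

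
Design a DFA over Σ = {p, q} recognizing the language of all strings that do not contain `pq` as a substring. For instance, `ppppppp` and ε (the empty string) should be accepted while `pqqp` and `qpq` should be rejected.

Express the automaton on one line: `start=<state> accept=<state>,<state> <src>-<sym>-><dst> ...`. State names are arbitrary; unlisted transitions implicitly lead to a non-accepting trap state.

start=S0 accept=S0,S1 S0-p->S1 S0-q->S0 S1-p->S1 S1-q->S2 S2-p->S2 S2-q->S2

This is the complement of 'contains `pq`'. Use the same substring-matching states — S0 through S2 holding how much of `pq` has just been matched — but flip the accepting set: everything except the trap S2 accepts.
        p   q  
>* S0   S1  S0 
 * S1   S1  S2 
   S2   S2  S2 
(> = start, * = accepting)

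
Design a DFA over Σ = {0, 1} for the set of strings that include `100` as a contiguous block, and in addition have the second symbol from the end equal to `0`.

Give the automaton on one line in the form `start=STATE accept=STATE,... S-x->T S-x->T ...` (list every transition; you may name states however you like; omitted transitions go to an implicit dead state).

start=q0 accept=q3,q4 q0-0->q0 q0-1->q1 q1-0->q2 q1-1->q1 q2-0->q3 q2-1->q1 q3-0->q3 q3-1->q4 q4-0->q5 q4-1->q6 q5-0->q3 q5-1->q4 q6-0->q5 q6-1->q6

Handle the two conditions separately and then intersect. The first has 4 states tracking whether and how much of `100` has been seen; the second has 7 states tracking the last 2 symbols read. A product state is a pair (one from each), accepting exactly when both do. Minimizing collapses redundant product states.
        0   1  
>  q0   q0  q1 
   q1   q2  q1 
   q2   q3  q1 
 * q3   q3  q4 
 * q4   q5  q6 
   q5   q3  q4 
   q6   q5  q6 
(> = start, * = accepting)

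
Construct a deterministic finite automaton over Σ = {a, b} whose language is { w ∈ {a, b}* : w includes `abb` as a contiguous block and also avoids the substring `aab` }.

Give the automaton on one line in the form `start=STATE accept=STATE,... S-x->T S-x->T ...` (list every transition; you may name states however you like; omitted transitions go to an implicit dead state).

start=q0 accept=q4,q5,q6 q0-a->q1 q0-b->q0 q1-a->q2 q1-b->q3 q2-a->q2 q2-b->q2 q3-a->q1 q3-b->q4 q4-a->q5 q4-b->q4 q5-a->q6 q5-b->q4 q6-a->q6 q6-b->q2

Build one automaton per condition and run them in lockstep. The first has 4 states tracking whether and how much of `abb` has been seen; the second has 4 states tracking partial matches of the forbidden pattern `aab`. A product state is a pair (one from each), accepting exactly when both do. After merging equivalent states the machine shrinks.
A 7-state machine:
        a   b  
>  q0   q1  q0 
   q1   q2  q3 
   q2   q2  q2 
   q3   q1  q4 
 * q4   q5  q4 
 * q5   q6  q4 
 * q6   q6  q2 
(> = start, * = accepting)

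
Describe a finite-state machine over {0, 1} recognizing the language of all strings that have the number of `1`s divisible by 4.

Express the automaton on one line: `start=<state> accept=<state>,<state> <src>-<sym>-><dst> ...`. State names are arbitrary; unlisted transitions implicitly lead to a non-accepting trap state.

start=q0 accept=q0 q0-0->q0 q0-1->q1 q1-0->q1 q1-1->q2 q2-0->q2 q2-1->q3 q3-0->q3 q3-1->q0

The only thing that matters is how many `1`s have appeared, reduced mod 4. Use one state per residue: q0 for 0, …, q3 for 3. Reading `1` moves to the next residue; anything else stays put. q0 is accepting.
A 4-state machine:
        0   1  
>* q0   q0  q1 
   q1   q1  q2 
   q2   q2  q3 
   q3   q3  q0 
(> = start, * = accepting)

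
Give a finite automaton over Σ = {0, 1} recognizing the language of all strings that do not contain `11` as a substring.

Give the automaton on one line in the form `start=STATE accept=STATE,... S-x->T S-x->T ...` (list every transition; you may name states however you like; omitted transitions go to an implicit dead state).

Track partial matches of the forbidden pattern `11`. State q2 is a dead state reached once `11` has occurred; every other state accepts. q0 means no part of `11` is currently matched.
        0   1  
>* q0   q0  q1 
 * q1   q0  q2 
   q2   q2  q2 
(> = start, * = accepting)

start=q0 accept=q0,q1 q0-0->q0 q0-1->q1 q1-0->q0 q1-1->q2 q2-0->q2 q2-1->q2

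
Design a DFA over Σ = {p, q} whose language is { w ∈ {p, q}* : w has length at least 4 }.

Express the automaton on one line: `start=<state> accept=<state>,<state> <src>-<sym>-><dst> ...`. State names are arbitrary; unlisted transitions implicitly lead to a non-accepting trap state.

Count input length up to 5: every symbol moves from S0 toward S5, which means 'more than 4' and absorbs. Accept from {S4, S5}.
A 6-state machine:
        p   q  
>  S0   S1  S1 
   S1   S2  S2 
   S2   S3  S3 
   S3   S4  S4 
 * S4   S5  S5 
 * S5   S5  S5 
(> = start, * = accepting)

start=S0 accept=S4,S5 S0-p->S1 S0-q->S1 S1-p->S2 S1-q->S2 S2-p->S3 S2-q->S3 S3-p->S4 S3-q->S4 S4-p->S5 S4-q->S5 S5-p->S5 S5-q->S5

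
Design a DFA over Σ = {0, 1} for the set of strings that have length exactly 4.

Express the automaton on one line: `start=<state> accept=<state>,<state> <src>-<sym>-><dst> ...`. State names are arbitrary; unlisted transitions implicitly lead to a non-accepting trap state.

We only need to distinguish lengths 0, 1, …, 4, and '>4'. Chain q0 → q1 → q2 → q3 → q4 → q5 on every symbol, with q5 looping. Accepting states: {q4}.
        0   1  
>  q0   q1  q1 
   q1   q2  q2 
   q2   q3  q3 
   q3   q4  q4 
 * q4   q5  q5 
   q5   q5  q5 
(> = start, * = accepting)

start=q0 accept=q4 q0-0->q1 q0-1->q1 q1-0->q2 q1-1->q2 q2-0->q3 q2-1->q3 q3-0->q4 q3-1->q4 q4-0->q5 q4-1->q5 q5-0->q5 q5-1->q5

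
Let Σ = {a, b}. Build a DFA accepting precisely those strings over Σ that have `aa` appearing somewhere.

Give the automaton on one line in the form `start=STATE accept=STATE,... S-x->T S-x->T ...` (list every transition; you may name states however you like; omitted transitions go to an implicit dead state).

Track how much of `aa` has been matched so far: state q0 is no progress, q2 is the absorbing accept state reached once `aa` has occurred. Intermediate states record partial matches; on a mismatch, fall back to the longest reusable overlap.
3 states suffice.
        a   b  
>  q0   q1  q0 
   q1   q2  q0 
 * q2   q2  q2 
(> = start, * = accepting)

start=q0 accept=q2 q0-a->q1 q0-b->q0 q1-a->q2 q1-b->q0 q2-a->q2 q2-b->q2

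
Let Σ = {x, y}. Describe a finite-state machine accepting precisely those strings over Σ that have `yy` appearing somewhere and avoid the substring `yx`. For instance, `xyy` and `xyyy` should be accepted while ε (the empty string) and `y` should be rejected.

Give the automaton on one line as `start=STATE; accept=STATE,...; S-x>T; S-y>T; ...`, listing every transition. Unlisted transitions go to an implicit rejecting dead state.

Handle the two conditions separately and then intersect. The first has 3 states tracking whether and how much of `yy` has been seen; the second has 3 states tracking partial matches of the forbidden pattern `yx`. A product state is a pair (one from each), accepting exactly when both do. After merging equivalent states the machine shrinks.
4 states suffice.
        x   y  
>  q0   q0  q1 
   q1   q2  q3 
   q2   q2  q2 
 * q3   q2  q3 
(> = start, * = accepting)

start=q0; accept=q3; q0-x>q0; q0-y>q1; q1-x>q2; q1-y>q3; q2-x>q2; q2-y>q2; q3-x>q2; q3-y>q3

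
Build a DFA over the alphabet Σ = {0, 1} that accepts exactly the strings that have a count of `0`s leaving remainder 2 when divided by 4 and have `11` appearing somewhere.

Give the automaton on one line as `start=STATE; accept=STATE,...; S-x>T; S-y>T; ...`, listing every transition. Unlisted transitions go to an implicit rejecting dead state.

start=A; accept=K; A-0>B; A-1>C; B-0>D; B-1>E; C-0>B; C-1>F; D-0>G; D-1>H; E-0>D; E-1>I; F-0>I; F-1>F; G-0>A; G-1>J; H-0>G; H-1>K; I-0>K; I-1>I; J-0>A; J-1>L; K-0>L; K-1>K; L-0>F; L-1>L

Build one automaton per condition and run them in lockstep. The first has 4 states tracking the count of `0`s modulo 4; the second has 3 states tracking whether and how much of `11` has been seen. A product state is a pair (one from each), accepting exactly when both do.
With 12 states:
       0  1 
>  A   B  C 
   B   D  E 
   C   B  F 
   D   G  H 
   E   D  I 
   F   I  F 
   G   A  J 
   H   G  K 
   I   K  I 
   J   A  L 
 * K   L  K 
   L   F  L 
(> = start, * = accepting)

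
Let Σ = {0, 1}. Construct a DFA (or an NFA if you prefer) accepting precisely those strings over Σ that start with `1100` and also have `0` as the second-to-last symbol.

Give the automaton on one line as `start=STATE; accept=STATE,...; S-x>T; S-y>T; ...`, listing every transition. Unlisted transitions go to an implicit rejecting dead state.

Handle the two conditions separately and then intersect. The first has 6 states tracking whether the input so far still matches the prefix `1100`; the second has 7 states tracking the last 2 symbols read. A product state is a pair (one from each), accepting exactly when both do.
13 states suffice.
          0    1  
>  S0     S1   S2 
   S1     S3   S4 
   S2     S5   S6 
   S3     S3   S4 
   S4     S5   S7 
   S5     S3   S4 
   S6     S8   S7 
   S7     S5   S7 
   S8     S9   S4 
 * S9     S9  S10 
 * S10   S11  S12 
   S11    S9  S10 
   S12   S11  S12 
(> = start, * = accepting)

start=S0; accept=S9,S10; S0-0>S1; S0-1>S2; S1-0>S3; S1-1>S4; S2-0>S5; S2-1>S6; S3-0>S3; S3-1>S4; S4-0>S5; S4-1>S7; S5-0>S3; S5-1>S4; S6-0>S8; S6-1>S7; S7-0>S5; S7-1>S7; S8-0>S9; S8-1>S4; S9-0>S9; S9-1>S10; S10-0>S11; S10-1>S12; S11-0>S9; S11-1>S10; S12-0>S11; S12-1>S12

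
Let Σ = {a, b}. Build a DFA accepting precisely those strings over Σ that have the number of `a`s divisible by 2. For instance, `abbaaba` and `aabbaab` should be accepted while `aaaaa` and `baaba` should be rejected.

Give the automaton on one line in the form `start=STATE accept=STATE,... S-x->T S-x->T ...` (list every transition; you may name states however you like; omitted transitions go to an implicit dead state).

The only thing that matters is how many `a`s have appeared, reduced mod 2. Use one state per residue: S0 for 0, …, S1 for 1. Reading `a` moves to the next residue; anything else stays put. S0 is accepting.
A 2-state machine:
        a   b  
>* S0   S1  S0 
   S1   S0  S1 
(> = start, * = accepting)

start=S0 accept=S0 S0-a->S1 S0-b->S0 S1-a->S0 S1-b->S1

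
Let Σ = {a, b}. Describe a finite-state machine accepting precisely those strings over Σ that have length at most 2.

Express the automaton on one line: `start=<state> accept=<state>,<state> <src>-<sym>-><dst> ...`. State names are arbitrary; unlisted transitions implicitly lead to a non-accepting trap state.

Count input length up to 3: every symbol moves from S0 toward S3, which means 'more than 2' and absorbs. Accept from {S0, S1, S2}.
4 states suffice.
        a   b  
>* S0   S1  S1 
 * S1   S2  S2 
 * S2   S3  S3 
   S3   S3  S3 
(> = start, * = accepting)

start=S0 accept=S0,S1,S2 S0-a->S1 S0-b->S1 S1-a->S2 S1-b->S2 S2-a->S3 S2-b->S3 S3-a->S3 S3-b->S3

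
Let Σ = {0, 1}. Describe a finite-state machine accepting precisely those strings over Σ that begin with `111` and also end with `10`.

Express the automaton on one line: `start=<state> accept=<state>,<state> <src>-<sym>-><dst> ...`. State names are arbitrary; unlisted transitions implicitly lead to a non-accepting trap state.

start=q0 accept=q5 q0-0->q1 q0-1->q2 q1-0->q1 q1-1->q1 q2-0->q1 q2-1->q3 q3-0->q1 q3-1->q4 q4-0->q5 q4-1->q4 q5-0->q6 q5-1->q4 q6-0->q6 q6-1->q4

Handle the two conditions separately and then intersect. One (5 states) tracks whether the input so far still matches the prefix `111`; the other (3 states) tracks how much of the suffix `10` has currently been matched. Each combined state is a pair, one component from each; accept when both components accept. Equivalent product states are then merged.
        0   1  
>  q0   q1  q2 
   q1   q1  q1 
   q2   q1  q3 
   q3   q1  q4 
   q4   q5  q4 
 * q5   q6  q4 
   q6   q6  q4 
(> = start, * = accepting)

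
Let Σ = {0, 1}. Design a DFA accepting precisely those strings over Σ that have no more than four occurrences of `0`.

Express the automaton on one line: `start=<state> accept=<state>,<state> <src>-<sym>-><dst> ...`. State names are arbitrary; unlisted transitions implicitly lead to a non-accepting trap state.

Count `0`s, saturating at 5: states S0 through S4 mean 0 through 4 `0`s seen; S5 means more than 4. Each `0` increments (capped at S5); other symbols loop. Accept from {S0, S1, S2, S3, S4}.
With 6 states:
        0   1  
>* S0   S1  S0 
 * S1   S2  S1 
 * S2   S3  S2 
 * S3   S4  S3 
 * S4   S5  S4 
   S5   S5  S5 
(> = start, * = accepting)

start=S0 accept=S0,S1,S2,S3,S4 S0-0->S1 S0-1->S0 S1-0->S2 S1-1->S1 S2-0->S3 S2-1->S2 S3-0->S4 S3-1->S3 S4-0->S5 S4-1->S4 S5-0->S5 S5-1->S5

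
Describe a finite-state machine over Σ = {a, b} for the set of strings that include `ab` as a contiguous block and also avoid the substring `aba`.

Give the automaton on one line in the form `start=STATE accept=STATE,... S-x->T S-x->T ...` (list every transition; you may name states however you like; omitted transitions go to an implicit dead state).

start=q0 accept=q2,q4,q5 q0-a->q1 q0-b->q0 q1-a->q1 q1-b->q2 q2-a->q3 q2-b->q4 q3-a->q3 q3-b->q3 q4-a->q5 q4-b->q4 q5-a->q5 q5-b->q2

Build one automaton per condition and run them in lockstep. The first has 3 states tracking whether and how much of `ab` has been seen; the second has 4 states tracking partial matches of the forbidden pattern `aba`. A product state is a pair (one from each), accepting exactly when both do.
6 states suffice.
        a   b  
>  q0   q1  q0 
   q1   q1  q2 
 * q2   q3  q4 
   q3   q3  q3 
 * q4   q5  q4 
 * q5   q5  q2 
(> = start, * = accepting)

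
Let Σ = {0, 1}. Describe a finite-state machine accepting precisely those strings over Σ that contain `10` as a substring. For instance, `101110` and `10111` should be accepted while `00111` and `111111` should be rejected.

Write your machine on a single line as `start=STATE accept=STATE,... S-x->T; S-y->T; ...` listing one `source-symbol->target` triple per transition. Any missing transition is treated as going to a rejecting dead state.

start=A; accept=C; A-0->A; A-1->B; B-0->C; B-1->B; C-0->C; C-1->C

Track how much of `10` has been matched so far: state A is no progress, C is the absorbing accept state reached once `10` has occurred. Intermediate states record partial matches; on a mismatch, fall back to the longest reusable overlap.
       0  1 
>  A   A  B 
   B   C  B 
 * C   C  C 
(> = start, * = accepting)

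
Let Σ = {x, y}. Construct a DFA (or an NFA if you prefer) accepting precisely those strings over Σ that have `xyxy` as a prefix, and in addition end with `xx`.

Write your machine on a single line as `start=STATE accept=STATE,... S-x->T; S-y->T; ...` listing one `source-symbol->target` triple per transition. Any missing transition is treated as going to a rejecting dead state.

Build one automaton per condition and run them in lockstep. One (6 states) tracks whether the input so far still matches the prefix `xyxy`; the other (3 states) tracks how much of the suffix `xx` has currently been matched. Each combined state is a pair, one component from each; accept when both components accept. After merging equivalent states the machine shrinks.
        x   y  
>  s0   s1  s2 
   s1   s2  s3 
   s2   s2  s2 
   s3   s4  s2 
   s4   s2  s5 
   s5   s6  s5 
   s6   s7  s5 
 * s7   s7  s5 
(> = start, * = accepting)

start=s0; accept=s7; s0-x->s1; s0-y->s2; s1-x->s2; s1-y->s3; s2-x->s2; s2-y->s2; s3-x->s4; s3-y->s2; s4-x->s2; s4-y->s5; s5-x->s6; s5-y->s5; s6-x->s7; s6-y->s5; s7-x->s7; s7-y->s5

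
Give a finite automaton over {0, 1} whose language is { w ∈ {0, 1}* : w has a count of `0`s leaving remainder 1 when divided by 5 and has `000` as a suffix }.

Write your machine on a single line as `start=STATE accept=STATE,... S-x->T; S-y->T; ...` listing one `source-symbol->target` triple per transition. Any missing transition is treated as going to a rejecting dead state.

Run two small machines in parallel and take their product. The first has 5 states tracking the count of `0`s modulo 5; the second has 4 states tracking how much of the suffix `000` has currently been matched. A product state is a pair (one from each), accepting exactly when both do. Equivalent product states are then merged.
8 states suffice.
        0   1  
>  S0   S1  S0 
   S1   S2  S1 
   S2   S3  S2 
   S3   S4  S3 
   S4   S5  S6 
   S5   S7  S0 
   S6   S0  S6 
 * S7   S2  S1 
(> = start, * = accepting)

start=S0; accept=S7; S0-0->S1; S0-1->S0; S1-0->S2; S1-1->S1; S2-0->S3; S2-1->S2; S3-0->S4; S3-1->S3; S4-0->S5; S4-1->S6; S5-0->S7; S5-1->S0; S6-0->S0; S6-1->S6; S7-0->S2; S7-1->S1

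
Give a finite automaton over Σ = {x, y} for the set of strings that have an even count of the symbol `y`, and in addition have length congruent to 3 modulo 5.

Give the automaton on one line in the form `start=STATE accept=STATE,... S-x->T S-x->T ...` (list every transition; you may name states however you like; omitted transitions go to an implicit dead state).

start=s0 accept=s5 s0-x->s1 s0-y->s2 s1-x->s3 s1-y->s4 s2-x->s4 s2-y->s3 s3-x->s5 s3-y->s6 s4-x->s6 s4-y->s5 s5-x->s7 s5-y->s8 s6-x->s8 s6-y->s7 s7-x->s0 s7-y->s9 s8-x->s9 s8-y->s0 s9-x->s2 s9-y->s1

Build one automaton per condition and run them in lockstep. The first has 2 states tracking the count of `y`s modulo 2; the second has 5 states tracking the input length modulo 5. A product state is a pair (one from each), accepting exactly when both do.
        x   y  
>  s0   s1  s2 
   s1   s3  s4 
   s2   s4  s3 
   s3   s5  s6 
   s4   s6  s5 
 * s5   s7  s8 
   s6   s8  s7 
   s7   s0  s9 
   s8   s9  s0 
   s9   s2  s1 
(> = start, * = accepting)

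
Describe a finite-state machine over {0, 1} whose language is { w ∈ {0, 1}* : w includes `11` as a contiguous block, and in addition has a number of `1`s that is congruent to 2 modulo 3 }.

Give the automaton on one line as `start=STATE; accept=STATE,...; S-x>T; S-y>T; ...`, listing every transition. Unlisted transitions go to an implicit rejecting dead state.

start=q0; accept=q3; q0-0>q0; q0-1>q1; q1-0>q2; q1-1>q3; q2-0>q2; q2-1>q4; q3-0>q3; q3-1>q5; q4-0>q6; q4-1>q5; q5-0>q5; q5-1>q7; q6-0>q6; q6-1>q8; q7-0>q7; q7-1>q3; q8-0>q0; q8-1>q7

Run two small machines in parallel and take their product. One (3 states) tracks whether and how much of `11` has been seen; the other (3 states) tracks the count of `1`s modulo 3. Each combined state is a pair, one component from each; accept when both components accept.
With 9 states:
        0   1  
>  q0   q0  q1 
   q1   q2  q3 
   q2   q2  q4 
 * q3   q3  q5 
   q4   q6  q5 
   q5   q5  q7 
   q6   q6  q8 
   q7   q7  q3 
   q8   q0  q7 
(> = start, * = accepting)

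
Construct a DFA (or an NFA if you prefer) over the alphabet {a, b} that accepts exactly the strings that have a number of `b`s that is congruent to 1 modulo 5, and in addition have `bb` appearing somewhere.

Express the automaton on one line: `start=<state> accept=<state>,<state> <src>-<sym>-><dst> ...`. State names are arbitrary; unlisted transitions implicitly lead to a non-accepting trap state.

start=q0 accept=q11 q0-a->q0 q0-b->q1 q1-a->q2 q1-b->q3 q2-a->q2 q2-b->q4 q3-a->q3 q3-b->q5 q4-a->q6 q4-b->q5 q5-a->q5 q5-b->q7 q6-a->q6 q6-b->q8 q7-a->q7 q7-b->q9 q8-a->q10 q8-b->q7 q9-a->q9 q9-b->q11 q10-a->q10 q10-b->q12 q11-a->q11 q11-b->q3 q12-a->q13 q12-b->q9 q13-a->q13 q13-b->q14 q14-a->q0 q14-b->q11

Handle the two conditions separately and then intersect. One (5 states) tracks the count of `b`s modulo 5; the other (3 states) tracks whether and how much of `bb` has been seen. Each combined state is a pair, one component from each; accept when both components accept.
          a    b  
>  q0     q0   q1 
   q1     q2   q3 
   q2     q2   q4 
   q3     q3   q5 
   q4     q6   q5 
   q5     q5   q7 
   q6     q6   q8 
   q7     q7   q9 
   q8    q10   q7 
   q9     q9  q11 
   q10   q10  q12 
 * q11   q11   q3 
   q12   q13   q9 
   q13   q13  q14 
   q14    q0  q11 
(> = start, * = accepting)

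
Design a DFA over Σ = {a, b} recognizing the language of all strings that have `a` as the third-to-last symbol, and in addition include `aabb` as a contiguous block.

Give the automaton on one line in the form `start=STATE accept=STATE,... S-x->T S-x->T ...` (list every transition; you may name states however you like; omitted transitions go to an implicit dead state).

Run two small machines in parallel and take their product. One (15 states) tracks the last 3 symbols read; the other (5 states) tracks whether and how much of `aabb` has been seen. Each combined state is a pair, one component from each; accept when both components accept.
          a    b  
>  s0     s1   s2 
   s1     s3   s4 
   s2     s5   s6 
   s3     s7   s8 
   s4     s9  s10 
   s5    s11  s12 
   s6    s13  s14 
   s7     s7   s8 
   s8     s9  s15 
   s9    s11  s12 
   s10   s13  s14 
   s11    s7   s8 
   s12    s9  s10 
   s13   s11  s12 
   s14   s13  s14 
 * s15   s16  s17 
   s16   s18  s19 
   s17   s16  s17 
   s18   s20  s21 
   s19   s22  s15 
 * s20   s20  s21 
 * s21   s22  s15 
 * s22   s18  s19 
(> = start, * = accepting)

start=s0 accept=s15,s20,s21,s22 s0-a->s1 s0-b->s2 s1-a->s3 s1-b->s4 s2-a->s5 s2-b->s6 s3-a->s7 s3-b->s8 s4-a->s9 s4-b->s10 s5-a->s11 s5-b->s12 s6-a->s13 s6-b->s14 s7-a->s7 s7-b->s8 s8-a->s9 s8-b->s15 s9-a->s11 s9-b->s12 s10-a->s13 s10-b->s14 s11-a->s7 s11-b->s8 s12-a->s9 s12-b->s10 s13-a->s11 s13-b->s12 s14-a->s13 s14-b->s14 s15-a->s16 s15-b->s17 s16-a->s18 s16-b->s19 s17-a->s16 s17-b->s17 s18-a->s20 s18-b->s21 s19-a->s22 s19-b->s15 s20-a->s20 s20-b->s21 s21-a->s22 s21-b->s15 s22-a->s18 s22-b->s19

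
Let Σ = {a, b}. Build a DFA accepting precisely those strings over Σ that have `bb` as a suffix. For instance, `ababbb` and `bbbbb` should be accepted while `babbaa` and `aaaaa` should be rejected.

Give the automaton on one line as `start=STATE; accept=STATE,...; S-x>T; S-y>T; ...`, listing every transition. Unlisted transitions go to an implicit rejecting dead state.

Let each state record the length of the longest suffix of the input read so far that is also a prefix of `bb`. s1 means the last symbol is `b`; s2 means the last 2 symbols are `bb`. Accept only at s2, where the string currently ends in `bb`.
A 3-state machine:
        a   b  
>  s0   s0  s1 
   s1   s0  s2 
 * s2   s0  s2 
(> = start, * = accepting)

start=s0; accept=s2; s0-a>s0; s0-b>s1; s1-a>s0; s1-b>s2; s2-a>s0; s2-b>s2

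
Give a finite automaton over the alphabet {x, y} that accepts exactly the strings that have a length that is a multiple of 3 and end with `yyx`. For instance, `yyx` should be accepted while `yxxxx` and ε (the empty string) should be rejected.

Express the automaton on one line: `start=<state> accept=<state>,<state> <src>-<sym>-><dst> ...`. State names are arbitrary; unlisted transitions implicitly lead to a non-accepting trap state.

Run two small machines in parallel and take their product. One (3 states) tracks the input length modulo 3; the other (4 states) tracks how much of the suffix `yyx` has currently been matched. Each combined state is a pair, one component from each; accept when both components accept. Minimizing collapses redundant product states.
6 states suffice.
        x   y  
>  q0   q1  q2 
   q1   q3  q3 
   q2   q3  q4 
   q3   q0  q0 
   q4   q5  q0 
 * q5   q1  q2 
(> = start, * = accepting)

start=q0 accept=q5 q0-x->q1 q0-y->q2 q1-x->q3 q1-y->q3 q2-x->q3 q2-y->q4 q3-x->q0 q3-y->q0 q4-x->q5 q4-y->q0 q5-x->q1 q5-y->q2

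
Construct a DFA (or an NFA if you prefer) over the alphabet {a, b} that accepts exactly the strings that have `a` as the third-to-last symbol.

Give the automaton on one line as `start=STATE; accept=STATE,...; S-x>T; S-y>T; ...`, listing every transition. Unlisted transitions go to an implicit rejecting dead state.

Because acceptance depends on a position counted from the end, the machine has to buffer the most recent 3 symbols. Make each state the string of the last up-to-3 symbols read; on input `x` shift the window left and append `x`. Accept when the buffered window has length 3 and begins with `a`.
15 states suffice.
          a    b  
>  q0     q1   q2 
   q1     q3   q4 
   q2     q5   q6 
   q3     q7   q8 
   q4     q9  q10 
   q5    q11  q12 
   q6    q13  q14 
 * q7     q7   q8 
 * q8     q9  q10 
 * q9    q11  q12 
 * q10   q13  q14 
   q11    q7   q8 
   q12    q9  q10 
   q13   q11  q12 
   q14   q13  q14 
(> = start, * = accepting)

start=q0; accept=q7,q8,q9,q10; q0-a>q1; q0-b>q2; q1-a>q3; q1-b>q4; q2-a>q5; q2-b>q6; q3-a>q7; q3-b>q8; q4-a>q9; q4-b>q10; q5-a>q11; q5-b>q12; q6-a>q13; q6-b>q14; q7-a>q7; q7-b>q8; q8-a>q9; q8-b>q10; q9-a>q11; q9-b>q12; q10-a>q13; q10-b>q14; q11-a>q7; q11-b>q8; q12-a>q9; q12-b>q10; q13-a>q11; q13-b>q12; q14-a>q13; q14-b>q14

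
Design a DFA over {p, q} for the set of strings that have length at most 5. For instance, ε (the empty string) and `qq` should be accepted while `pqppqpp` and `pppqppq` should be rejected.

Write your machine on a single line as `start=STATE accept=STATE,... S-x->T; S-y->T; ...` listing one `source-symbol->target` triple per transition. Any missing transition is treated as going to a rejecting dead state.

start=s0; accept=s0,s1,s2,s3,s4,s5; s0-p->s1; s0-q->s1; s1-p->s2; s1-q->s2; s2-p->s3; s2-q->s3; s3-p->s4; s3-q->s4; s4-p->s5; s4-q->s5; s5-p->s6; s5-q->s6; s6-p->s6; s6-q->s6

Count input length up to 6: every symbol moves from s0 toward s6, which means 'more than 5' and absorbs. Accept from {s0, s1, s2, s3, s4, s5}.
        p   q  
>* s0   s1  s1 
 * s1   s2  s2 
 * s2   s3  s3 
 * s3   s4  s4 
 * s4   s5  s5 
 * s5   s6  s6 
   s6   s6  s6 
(> = start, * = accepting)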